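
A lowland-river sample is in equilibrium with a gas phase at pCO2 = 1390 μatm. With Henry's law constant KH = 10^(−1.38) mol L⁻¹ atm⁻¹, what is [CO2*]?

[CO2*] = 57.9 μmol/L

KH = 10^(−1.38) = 4.169×10^-2 mol L⁻¹ atm⁻¹
[CO2*] = KH · pCO2 = 4.169×10^-2 × 1390×10^-6 atm = 5.79×10^-5 mol/L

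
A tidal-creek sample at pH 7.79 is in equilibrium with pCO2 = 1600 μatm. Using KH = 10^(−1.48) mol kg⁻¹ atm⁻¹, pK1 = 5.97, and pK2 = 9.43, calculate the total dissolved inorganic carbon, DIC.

DIC = 3.63 mmol/kg

[CO2*] = KH · pCO2 = 10^(−1.48) × 1600×10^-6 = 5.298×10^-5 mol/kg
α₀ = 1/(1 + K1/[H⁺] + K1K2/[H⁺]²) = 1/(1 + 10^+1.82 + 10^+0.18) = 0.01458
DIC = [CO2*]/α₀ = 5.298×10^-5 / 0.01458 = 3.63 mmol/kg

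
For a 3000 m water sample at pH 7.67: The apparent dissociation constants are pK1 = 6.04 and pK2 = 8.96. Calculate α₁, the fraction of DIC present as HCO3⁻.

α₁ = 0.930

α₁ = 1 / (1 + [H⁺]/K1 + K2/[H⁺]) = 1 / (1 + 10^-1.63 + 10^-1.29)
   = 1 / (1 + 0.023442 + 0.051286) = 1/1.0747 = 0.9305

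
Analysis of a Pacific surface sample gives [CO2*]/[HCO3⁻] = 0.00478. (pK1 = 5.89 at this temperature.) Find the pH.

From K1 = [H⁺][HCO3⁻]/[CO2*]:  pH = pK1 − log₁₀([CO2*]/[HCO3⁻])
log₁₀(0.00478) = -2.321
pH = 5.89 − (-2.321) = 8.21

pH = 8.21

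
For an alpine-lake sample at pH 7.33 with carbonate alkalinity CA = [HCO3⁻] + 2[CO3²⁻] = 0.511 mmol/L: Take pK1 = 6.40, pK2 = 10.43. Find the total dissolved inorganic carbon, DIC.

DIC = 0.571 mmol/L

CA = [HCO3⁻] + 2[CO3²⁻] = (α₁ + 2α₂)·DIC
At pH 7.33: [H⁺]/K1 = 10^-0.93 = 0.11749, K2/[H⁺] = 10^-3.10 = 0.00079433
α₁ = 1/(1 + 0.11749 + 0.00079433) = 1/1.1183 = 0.8942; α₂ = α₁·K2/[H⁺] = 0.0007103
α₁ + 2α₂ = 0.8956
DIC = CA / (α₁ + 2α₂) = 0.511 / 0.8956 = 0.571 mmol/L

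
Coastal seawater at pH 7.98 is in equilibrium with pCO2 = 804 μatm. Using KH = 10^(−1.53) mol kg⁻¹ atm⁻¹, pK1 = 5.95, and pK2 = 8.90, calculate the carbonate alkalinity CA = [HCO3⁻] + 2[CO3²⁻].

CA = 3.15 mmol/kg

[CO2*] = KH · pCO2 = 10^(−1.53) × 804×10^-6 = 2.373×10^-5 mol/kg
α₀ = 1/(1 + K1/[H⁺] + K1K2/[H⁺]²) = 1/(1 + 10^+2.03 + 10^+1.11) = 0.008262
DIC = [CO2*]/α₀ = 2.373×10^-5 / 0.008262 = 2.872 mmol/kg
CA = (α₁ + 2α₂)·DIC = (0.8853 + 2×0.1064) × 2.872 = 3.15 mmol/kg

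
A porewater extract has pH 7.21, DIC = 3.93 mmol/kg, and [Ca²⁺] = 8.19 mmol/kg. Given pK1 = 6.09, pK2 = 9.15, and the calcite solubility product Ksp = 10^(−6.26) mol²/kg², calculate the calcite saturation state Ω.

Ω = 0.618

α₂ = 1 / (1 + [H⁺]/K2 + [H⁺]²/(K1K2)) = 1 / (1 + 10^+1.94 + 10^+0.82)
   = 1 / (1 + 87.096 + 6.6069) = 1/94.703 = 0.01056
[CO3²⁻] = α₂ × DIC = 0.01056 × 3.93 = 0.04150 mmol/kg
Ksp = 10^(−6.26) = 5.495×10^-7
Ω = [Ca²⁺][CO3²⁻]/Ksp = (8.19×10^-3)(4.150×10^-5) / 5.495×10^-7 = 0.618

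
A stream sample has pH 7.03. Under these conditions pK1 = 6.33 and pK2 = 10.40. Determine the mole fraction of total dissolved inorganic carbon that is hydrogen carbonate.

α₁ = 0.833

α₁ = 1 / (1 + [H⁺]/K1 + K2/[H⁺]) = 1 / (1 + 10^-0.70 + 10^-3.37)
   = 1 / (1 + 0.19953 + 0.00042658) = 1/1.2000 = 0.8334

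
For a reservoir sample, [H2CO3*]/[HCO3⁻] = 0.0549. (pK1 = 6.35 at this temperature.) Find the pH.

pH = 7.61

From K1 = [H⁺][HCO3⁻]/[H2CO3*]:  pH = pK1 − log₁₀([H2CO3*]/[HCO3⁻])
log₁₀(0.0549) = -1.260
pH = 6.35 − (-1.260) = 7.61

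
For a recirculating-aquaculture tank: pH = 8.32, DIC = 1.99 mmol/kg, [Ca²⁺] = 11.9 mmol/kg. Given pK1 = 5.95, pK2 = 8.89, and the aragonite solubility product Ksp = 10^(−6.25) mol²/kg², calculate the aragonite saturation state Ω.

Ω = 8.90

α₂ = 1 / (1 + [H⁺]/K2 + [H⁺]²/(K1K2)) = 1 / (1 + 10^+0.57 + 10^-1.80)
   = 1 / (1 + 3.7154 + 0.015849) = 1/4.7312 = 0.2114
[CO3²⁻] = α₂ × DIC = 0.2114 × 1.99 = 0.4206 mmol/kg
Ksp = 10^(−6.25) = 5.623×10^-7
Ω = [Ca²⁺][CO3²⁻]/Ksp = (11.9×10^-3)(4.206×10^-4) / 5.623×10^-7 = 8.90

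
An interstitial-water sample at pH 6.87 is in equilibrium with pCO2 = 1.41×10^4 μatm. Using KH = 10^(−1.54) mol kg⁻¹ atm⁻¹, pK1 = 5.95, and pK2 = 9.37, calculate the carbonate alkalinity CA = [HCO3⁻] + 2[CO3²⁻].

CA = 3.40 mmol/kg

[CO2*] = KH · pCO2 = 10^(−1.54) × 1.41×10^4×10^-6 = 4.066×10^-4 mol/kg
α₀ = 1/(1 + K1/[H⁺] + K1K2/[H⁺]²) = 1/(1 + 10^+0.92 + 10^-1.58) = 0.1070
DIC = [CO2*]/α₀ = 4.066×10^-4 / 0.1070 = 3.800 mmol/kg
CA = (α₁ + 2α₂)·DIC = (0.8902 + 2×0.002815) × 3.800 = 3.40 mmol/kg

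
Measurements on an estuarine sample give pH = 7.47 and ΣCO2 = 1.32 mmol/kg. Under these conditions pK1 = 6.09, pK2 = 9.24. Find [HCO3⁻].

[HCO3⁻] = 1.25 mmol/kg

α₁ = 1 / (1 + [H⁺]/K1 + K2/[H⁺]) = 1 / (1 + 10^-1.38 + 10^-1.77)
   = 1 / (1 + 0.041687 + 0.016982) = 1/1.0587 = 0.9446
[HCO3⁻] = α₁ × DIC = 0.9446 × 1.32 = 1.25 mmol/kg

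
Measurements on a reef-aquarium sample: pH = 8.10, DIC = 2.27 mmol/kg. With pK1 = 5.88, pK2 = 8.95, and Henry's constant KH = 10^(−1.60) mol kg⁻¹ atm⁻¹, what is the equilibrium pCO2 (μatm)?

pCO2 = 475 μatm

α₀ = 1 / (1 + K1/[H⁺] + K1K2/[H⁺]²) = 1 / (1 + 10^+2.22 + 10^+1.37)
   = 1 / (1 + 165.96 + 23.442) = 1/190.40 = 0.005252
[CO2*] = α₀ × DIC = 0.005252 × 2.27 = 0.01192 mmol/kg = 11.92 μmol/kg
pCO2 = [CO2*]/KH = 1.192×10^-5 / 2.512×10^-2 = 475 μatm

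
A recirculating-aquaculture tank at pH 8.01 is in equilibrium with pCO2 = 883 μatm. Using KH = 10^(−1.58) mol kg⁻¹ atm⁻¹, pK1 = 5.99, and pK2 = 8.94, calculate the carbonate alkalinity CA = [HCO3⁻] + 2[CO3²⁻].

[CO2*] = KH · pCO2 = 10^(−1.58) × 883×10^-6 = 2.323×10^-5 mol/kg
α₀ = 1/(1 + K1/[H⁺] + K1K2/[H⁺]²) = 1/(1 + 10^+2.02 + 10^+1.09) = 0.008473
DIC = [CO2*]/α₀ = 2.323×10^-5 / 0.008473 = 2.741 mmol/kg
CA = (α₁ + 2α₂)·DIC = (0.8873 + 2×0.1042) × 2.741 = 3.00 mmol/kg

CA = 3.00 mmol/kg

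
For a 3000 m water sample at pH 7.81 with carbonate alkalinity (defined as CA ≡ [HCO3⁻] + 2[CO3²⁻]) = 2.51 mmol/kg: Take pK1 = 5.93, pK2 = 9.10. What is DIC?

CA = [HCO3⁻] + 2[CO3²⁻] = (α₁ + 2α₂)·DIC
At pH 7.81: [H⁺]/K1 = 10^-1.88 = 0.013183, K2/[H⁺] = 10^-1.29 = 0.051286
α₁ = 1/(1 + 0.013183 + 0.051286) = 1/1.0645 = 0.9394; α₂ = α₁·K2/[H⁺] = 0.04818
α₁ + 2α₂ = 1.0358
DIC = CA / (α₁ + 2α₂) = 2.51 / 1.0358 = 2.42 mmol/kg

DIC = 2.42 mmol/kg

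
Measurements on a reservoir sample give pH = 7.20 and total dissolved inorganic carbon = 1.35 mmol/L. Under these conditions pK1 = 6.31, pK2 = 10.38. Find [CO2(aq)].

[CO2*] = 0.154 mmol/L

α₀ = 1 / (1 + K1/[H⁺] + K1K2/[H⁺]²) = 1 / (1 + 10^+0.89 + 10^-2.29)
   = 1 / (1 + 7.7625 + 0.0051286) = 1/8.7676 = 0.1141
[CO2*] = α₀ × DIC = 0.1141 × 1.35 = 0.154 mmol/L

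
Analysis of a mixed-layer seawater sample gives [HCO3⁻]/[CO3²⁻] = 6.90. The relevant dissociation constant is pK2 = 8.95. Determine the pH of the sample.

pH = 8.11

From K2 = [H⁺][CO3²⁻]/[HCO3⁻]:  pH = pK2 − log₁₀([HCO3⁻]/[CO3²⁻])
log₁₀(6.90) = +0.839
pH = 8.95 − (+0.839) = 8.11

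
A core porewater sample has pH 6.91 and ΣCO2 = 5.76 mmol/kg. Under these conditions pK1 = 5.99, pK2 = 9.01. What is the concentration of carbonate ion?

α₂ = 1 / (1 + [H⁺]/K2 + [H⁺]²/(K1K2)) = 1 / (1 + 10^+2.10 + 10^+1.18)
   = 1 / (1 + 125.89 + 15.136) = 1/142.03 = 0.007041
[CO3²⁻] = α₂ × DIC = 0.007041 × 5.76 = 0.0406 mmol/kg

[CO3²⁻] = 0.0406 mmol/kg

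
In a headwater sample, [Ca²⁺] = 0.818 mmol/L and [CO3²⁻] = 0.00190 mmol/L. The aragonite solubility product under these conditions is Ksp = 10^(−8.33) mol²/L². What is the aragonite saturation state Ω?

Ω = 0.332

Ksp = 10^(−8.33) = 4.677×10^-9
Ω = [Ca²⁺][CO3²⁻]/Ksp = (0.818×10^-3)(0.00190×10^-3) / 4.677×10^-9 = 0.332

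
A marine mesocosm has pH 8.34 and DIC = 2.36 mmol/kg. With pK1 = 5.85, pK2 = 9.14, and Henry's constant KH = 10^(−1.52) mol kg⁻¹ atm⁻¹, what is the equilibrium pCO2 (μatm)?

pCO2 = 218 μatm

α₀ = 1 / (1 + K1/[H⁺] + K1K2/[H⁺]²) = 1 / (1 + 10^+2.49 + 10^+1.69)
   = 1 / (1 + 309.03 + 48.978) = 1/359.01 = 0.002785
[CO2*] = α₀ × DIC = 0.002785 × 2.36 = 0.006574 mmol/kg = 6.574 μmol/kg
pCO2 = [CO2*]/KH = 6.574×10^-6 / 3.020×10^-2 = 218 μatm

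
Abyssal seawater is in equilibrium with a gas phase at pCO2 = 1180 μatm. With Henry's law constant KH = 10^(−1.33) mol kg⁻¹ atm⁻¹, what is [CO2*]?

KH = 10^(−1.33) = 4.677×10^-2 mol kg⁻¹ atm⁻¹
[CO2*] = KH · pCO2 = 4.677×10^-2 × 1180×10^-6 atm = 5.52×10^-5 mol/kg

[CO2*] = 55.2 μmol/kg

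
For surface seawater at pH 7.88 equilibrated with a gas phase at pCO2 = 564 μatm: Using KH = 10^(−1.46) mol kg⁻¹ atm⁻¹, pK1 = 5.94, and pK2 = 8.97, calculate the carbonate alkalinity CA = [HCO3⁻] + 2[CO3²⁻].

[CO2*] = KH · pCO2 = 10^(−1.46) × 564×10^-6 = 1.956×10^-5 mol/kg
α₀ = 1/(1 + K1/[H⁺] + K1K2/[H⁺]²) = 1/(1 + 10^+1.94 + 10^+0.85) = 0.01051
DIC = [CO2*]/α₀ = 1.956×10^-5 / 0.01051 = 1.861 mmol/kg
CA = (α₁ + 2α₂)·DIC = (0.9151 + 2×0.07438) × 1.861 = 1.98 mmol/kg

CA = 1.98 mmol/kg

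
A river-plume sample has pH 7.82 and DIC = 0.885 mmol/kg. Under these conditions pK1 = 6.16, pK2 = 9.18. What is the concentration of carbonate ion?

[CO3²⁻] = 0.0363 mmol/kg

α₂ = 1 / (1 + [H⁺]/K2 + [H⁺]²/(K1K2)) = 1 / (1 + 10^+1.36 + 10^-0.30)
   = 1 / (1 + 22.909 + 0.50119) = 1/24.410 = 0.04097
[CO3²⁻] = α₂ × DIC = 0.04097 × 0.885 = 0.0363 mmol/kg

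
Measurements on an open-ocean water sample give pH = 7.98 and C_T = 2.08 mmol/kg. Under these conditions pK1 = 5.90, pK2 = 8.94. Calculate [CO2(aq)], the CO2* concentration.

α₀ = 1 / (1 + K1/[H⁺] + K1K2/[H⁺]²) = 1 / (1 + 10^+2.08 + 10^+1.12)
   = 1 / (1 + 120.23 + 13.183) = 1/134.41 = 0.007440
[CO2*] = α₀ × DIC = 0.007440 × 2.08 = 0.0155 mmol/kg = 15.5 μmol/kg

[CO2*] = 15.5 μmol/kg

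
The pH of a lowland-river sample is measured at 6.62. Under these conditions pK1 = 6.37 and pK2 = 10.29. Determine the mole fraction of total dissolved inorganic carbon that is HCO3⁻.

α₁ = 0.640

α₁ = 1 / (1 + [H⁺]/K1 + K2/[H⁺]) = 1 / (1 + 10^-0.25 + 10^-3.67)
   = 1 / (1 + 0.56234 + 0.00021380) = 1/1.5626 = 0.6400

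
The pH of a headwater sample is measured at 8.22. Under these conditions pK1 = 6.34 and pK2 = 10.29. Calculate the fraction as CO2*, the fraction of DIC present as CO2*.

α₀ = 1 / (1 + K1/[H⁺] + K1K2/[H⁺]²) = 1 / (1 + 10^+1.88 + 10^-0.19)
   = 1 / (1 + 75.858 + 0.64565) = 1/77.503 = 0.01290

α₀ = 0.0129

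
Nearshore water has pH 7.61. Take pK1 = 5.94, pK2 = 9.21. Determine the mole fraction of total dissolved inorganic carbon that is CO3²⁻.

α₂ = 1 / (1 + [H⁺]/K2 + [H⁺]²/(K1K2)) = 1 / (1 + 10^+1.60 + 10^-0.07)
   = 1 / (1 + 39.811 + 0.85114) = 1/41.662 = 0.02400

α₂ = 0.0240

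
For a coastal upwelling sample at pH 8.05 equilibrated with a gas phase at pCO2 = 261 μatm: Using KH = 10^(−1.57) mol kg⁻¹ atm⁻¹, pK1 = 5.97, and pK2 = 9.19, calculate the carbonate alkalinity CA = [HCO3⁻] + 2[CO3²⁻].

[CO2*] = KH · pCO2 = 10^(−1.57) × 261×10^-6 = 7.025×10^-6 mol/kg
α₀ = 1/(1 + K1/[H⁺] + K1K2/[H⁺]²) = 1/(1 + 10^+2.08 + 10^+0.94) = 0.007696
DIC = [CO2*]/α₀ = 7.025×10^-6 / 0.007696 = 0.9128 mmol/kg
CA = (α₁ + 2α₂)·DIC = (0.9253 + 2×0.06703) × 0.9128 = 0.967 mmol/kg

CA = 0.967 mmol/kg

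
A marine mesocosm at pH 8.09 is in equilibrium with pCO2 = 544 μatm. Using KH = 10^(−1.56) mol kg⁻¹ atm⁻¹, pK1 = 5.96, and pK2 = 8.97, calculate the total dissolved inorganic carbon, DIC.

[CO2*] = KH · pCO2 = 10^(−1.56) × 544×10^-6 = 1.498×10^-5 mol/kg
α₀ = 1/(1 + K1/[H⁺] + K1K2/[H⁺]²) = 1/(1 + 10^+2.13 + 10^+1.25) = 0.006507
DIC = [CO2*]/α₀ = 1.498×10^-5 / 0.006507 = 2.30 mmol/kg

DIC = 2.30 mmol/kg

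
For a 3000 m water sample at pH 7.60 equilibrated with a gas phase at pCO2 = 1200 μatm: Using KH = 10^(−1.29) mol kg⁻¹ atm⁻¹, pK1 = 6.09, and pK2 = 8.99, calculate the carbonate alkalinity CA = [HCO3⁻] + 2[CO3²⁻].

CA = 2.15 mmol/kg

[CO2*] = KH · pCO2 = 10^(−1.29) × 1200×10^-6 = 6.154×10^-5 mol/kg
α₀ = 1/(1 + K1/[H⁺] + K1K2/[H⁺]²) = 1/(1 + 10^+1.51 + 10^+0.12) = 0.02884
DIC = [CO2*]/α₀ = 6.154×10^-5 / 0.02884 = 2.134 mmol/kg
CA = (α₁ + 2α₂)·DIC = (0.9331 + 2×0.03801) × 2.134 = 2.15 mmol/kg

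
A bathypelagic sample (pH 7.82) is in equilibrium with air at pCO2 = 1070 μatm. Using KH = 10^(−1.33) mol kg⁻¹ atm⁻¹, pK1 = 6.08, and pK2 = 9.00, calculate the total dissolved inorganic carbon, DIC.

[CO2*] = KH · pCO2 = 10^(−1.33) × 1070×10^-6 = 5.005×10^-5 mol/kg
α₀ = 1/(1 + K1/[H⁺] + K1K2/[H⁺]²) = 1/(1 + 10^+1.74 + 10^+0.56) = 0.01678
DIC = [CO2*]/α₀ = 5.005×10^-5 / 0.01678 = 2.98 mmol/kg

DIC = 2.98 mmol/kg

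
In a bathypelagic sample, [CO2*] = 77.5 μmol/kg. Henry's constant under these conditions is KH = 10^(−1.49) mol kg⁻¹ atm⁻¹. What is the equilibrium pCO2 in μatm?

pCO2 = 2390 μatm

KH = 10^(−1.49) = 3.236×10^-2 mol kg⁻¹ atm⁻¹
pCO2 = [CO2*]/KH = 77.5×10^-6 / 3.236×10^-2 = 2.39×10^-3 atm = 2390 μatm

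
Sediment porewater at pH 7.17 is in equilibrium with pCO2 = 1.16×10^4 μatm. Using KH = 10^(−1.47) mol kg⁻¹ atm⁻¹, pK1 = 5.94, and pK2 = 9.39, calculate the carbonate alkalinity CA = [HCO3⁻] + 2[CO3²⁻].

[CO2*] = KH · pCO2 = 10^(−1.47) × 1.16×10^4×10^-6 = 3.931×10^-4 mol/kg
α₀ = 1/(1 + K1/[H⁺] + K1K2/[H⁺]²) = 1/(1 + 10^+1.23 + 10^-0.99) = 0.05530
DIC = [CO2*]/α₀ = 3.931×10^-4 / 0.05530 = 7.108 mmol/kg
CA = (α₁ + 2α₂)·DIC = (0.9390 + 2×0.005658) × 7.108 = 6.76 mmol/kg

CA = 6.76 mmol/kg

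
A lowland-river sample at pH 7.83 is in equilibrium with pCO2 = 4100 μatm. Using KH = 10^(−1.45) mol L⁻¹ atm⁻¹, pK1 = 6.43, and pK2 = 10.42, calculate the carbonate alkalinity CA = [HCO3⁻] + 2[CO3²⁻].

CA = 3.67 mmol/L

[CO2*] = KH · pCO2 = 10^(−1.45) × 4100×10^-6 = 1.455×10^-4 mol/L
α₀ = 1/(1 + K1/[H⁺] + K1K2/[H⁺]²) = 1/(1 + 10^+1.40 + 10^-1.19) = 0.03819
DIC = [CO2*]/α₀ = 1.455×10^-4 / 0.03819 = 3.809 mmol/L
CA = (α₁ + 2α₂)·DIC = (0.9593 + 2×0.002466) × 3.809 = 3.67 mmol/L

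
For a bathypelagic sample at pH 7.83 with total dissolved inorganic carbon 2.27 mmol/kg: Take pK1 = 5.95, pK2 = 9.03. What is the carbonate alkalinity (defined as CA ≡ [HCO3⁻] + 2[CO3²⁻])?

CA = [HCO3⁻] + 2[CO3²⁻] = (α₁ + 2α₂)·DIC
At pH 7.83: [H⁺]/K1 = 10^-1.88 = 0.013183, K2/[H⁺] = 10^-1.20 = 0.063096
α₁ = 1/(1 + 0.013183 + 0.063096) = 1/1.0763 = 0.9291; α₂ = α₁·K2/[H⁺] = 0.05862
α₁ + 2α₂ = 1.0464
CA = 1.0464 × 2.27 = 2.38 mmol/kg

CA = 2.38 mmol/kg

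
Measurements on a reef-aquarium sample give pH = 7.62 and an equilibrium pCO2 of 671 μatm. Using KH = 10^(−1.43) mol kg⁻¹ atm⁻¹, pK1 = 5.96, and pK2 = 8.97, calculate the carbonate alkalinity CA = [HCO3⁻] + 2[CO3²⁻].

[CO2*] = KH · pCO2 = 10^(−1.43) × 671×10^-6 = 2.493×10^-5 mol/kg
α₀ = 1/(1 + K1/[H⁺] + K1K2/[H⁺]²) = 1/(1 + 10^+1.66 + 10^+0.31) = 0.02051
DIC = [CO2*]/α₀ = 2.493×10^-5 / 0.02051 = 1.215 mmol/kg
CA = (α₁ + 2α₂)·DIC = (0.9376 + 2×0.04188) × 1.215 = 1.24 mmol/kg

CA = 1.24 mmol/kg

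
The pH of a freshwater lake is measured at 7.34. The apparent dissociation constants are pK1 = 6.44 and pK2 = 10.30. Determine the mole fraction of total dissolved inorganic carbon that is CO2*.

α₀ = 1 / (1 + K1/[H⁺] + K1K2/[H⁺]²) = 1 / (1 + 10^+0.90 + 10^-2.06)
   = 1 / (1 + 7.9433 + 0.0087096) = 1/8.9520 = 0.1117

α₀ = 0.112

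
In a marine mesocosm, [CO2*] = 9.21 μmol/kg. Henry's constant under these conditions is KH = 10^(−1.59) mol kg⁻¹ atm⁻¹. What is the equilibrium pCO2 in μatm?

KH = 10^(−1.59) = 2.570×10^-2 mol kg⁻¹ atm⁻¹
pCO2 = [CO2*]/KH = 9.21×10^-6 / 2.570×10^-2 = 3.58×10^-4 atm = 358 μatm

pCO2 = 358 μatm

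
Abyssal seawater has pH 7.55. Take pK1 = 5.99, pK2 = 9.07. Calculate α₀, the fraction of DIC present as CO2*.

α₀ = 1 / (1 + K1/[H⁺] + K1K2/[H⁺]²) = 1 / (1 + 10^+1.56 + 10^+0.04)
   = 1 / (1 + 36.308 + 1.0965) = 1/38.404 = 0.02604

α₀ = 0.0260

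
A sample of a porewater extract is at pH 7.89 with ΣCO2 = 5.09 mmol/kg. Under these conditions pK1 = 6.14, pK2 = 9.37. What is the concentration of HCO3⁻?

α₁ = 1 / (1 + [H⁺]/K1 + K2/[H⁺]) = 1 / (1 + 10^-1.75 + 10^-1.48)
   = 1 / (1 + 0.017783 + 0.033113) = 1/1.0509 = 0.9516
[HCO3⁻] = α₁ × DIC = 0.9516 × 5.09 = 4.84 mmol/kg

[HCO3⁻] = 4.84 mmol/kg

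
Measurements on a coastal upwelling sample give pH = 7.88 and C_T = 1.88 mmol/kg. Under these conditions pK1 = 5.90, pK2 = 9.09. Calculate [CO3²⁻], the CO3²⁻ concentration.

[CO3²⁻] = 0.108 mmol/kg

α₂ = 1 / (1 + [H⁺]/K2 + [H⁺]²/(K1K2)) = 1 / (1 + 10^+1.21 + 10^-0.77)
   = 1 / (1 + 16.218 + 0.16982) = 1/17.388 = 0.05751
[CO3²⁻] = α₂ × DIC = 0.05751 × 1.88 = 0.108 mmol/kg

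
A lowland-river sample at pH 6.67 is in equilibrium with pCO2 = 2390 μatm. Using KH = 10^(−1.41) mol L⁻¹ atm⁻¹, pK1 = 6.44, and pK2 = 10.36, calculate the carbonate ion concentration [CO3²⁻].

[CO3²⁻] = 0.0322 μmol/L

[CO2*] = KH · pCO2 = 10^(−1.41) × 2390×10^-6 = 9.298×10^-5 mol/L
α₀ = 1/(1 + K1/[H⁺] + K1K2/[H⁺]²) = 1/(1 + 10^+0.23 + 10^-3.46) = 0.3706
DIC = [CO2*]/α₀ = 9.298×10^-5 / 0.3706 = 0.2509 mmol/L
[CO3²⁻] = α₂·DIC; α₂ = 0.0001285, so [CO3²⁻] = 0.0001285 × 0.2509 = 3.22×10^-5 mmol/L = 0.0322 μmol/L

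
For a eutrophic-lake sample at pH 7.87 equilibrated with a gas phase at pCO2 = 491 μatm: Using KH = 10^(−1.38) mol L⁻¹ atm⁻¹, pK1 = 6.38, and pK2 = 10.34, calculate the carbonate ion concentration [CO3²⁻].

[CO3²⁻] = 2.14 μmol/L

[CO2*] = KH · pCO2 = 10^(−1.38) × 491×10^-6 = 2.047×10^-5 mol/L
α₀ = 1/(1 + K1/[H⁺] + K1K2/[H⁺]²) = 1/(1 + 10^+1.49 + 10^-0.98) = 0.03124
DIC = [CO2*]/α₀ = 2.047×10^-5 / 0.03124 = 0.6551 mmol/L
[CO3²⁻] = α₂·DIC; α₂ = 0.003271, so [CO3²⁻] = 0.003271 × 0.6551 = 0.00214 mmol/L = 2.14 μmol/L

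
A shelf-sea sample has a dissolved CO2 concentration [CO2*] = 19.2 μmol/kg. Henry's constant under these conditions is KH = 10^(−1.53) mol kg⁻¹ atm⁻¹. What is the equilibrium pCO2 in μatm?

KH = 10^(−1.53) = 2.951×10^-2 mol kg⁻¹ atm⁻¹
pCO2 = [CO2*]/KH = 19.2×10^-6 / 2.951×10^-2 = 6.51×10^-4 atm = 651 μatm

pCO2 = 651 μatm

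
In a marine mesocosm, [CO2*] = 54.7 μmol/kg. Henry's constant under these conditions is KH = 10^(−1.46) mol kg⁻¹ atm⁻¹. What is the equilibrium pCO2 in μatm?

pCO2 = 1580 μatm

KH = 10^(−1.46) = 3.467×10^-2 mol kg⁻¹ atm⁻¹
pCO2 = [CO2*]/KH = 54.7×10^-6 / 3.467×10^-2 = 1.58×10^-3 atm = 1580 μatm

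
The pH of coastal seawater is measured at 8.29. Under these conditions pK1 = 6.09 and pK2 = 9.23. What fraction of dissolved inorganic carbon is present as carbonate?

α₂ = 0.102

α₂ = 1 / (1 + [H⁺]/K2 + [H⁺]²/(K1K2)) = 1 / (1 + 10^+0.94 + 10^-1.26)
   = 1 / (1 + 8.7096 + 0.054954) = 1/9.7646 = 0.1024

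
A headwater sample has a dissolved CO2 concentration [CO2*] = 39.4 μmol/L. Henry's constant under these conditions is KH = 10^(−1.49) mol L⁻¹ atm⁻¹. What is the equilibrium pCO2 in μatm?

KH = 10^(−1.49) = 3.236×10^-2 mol L⁻¹ atm⁻¹
pCO2 = [CO2*]/KH = 39.4×10^-6 / 3.236×10^-2 = 1.22×10^-3 atm = 1220 μatm

pCO2 = 1220 μatm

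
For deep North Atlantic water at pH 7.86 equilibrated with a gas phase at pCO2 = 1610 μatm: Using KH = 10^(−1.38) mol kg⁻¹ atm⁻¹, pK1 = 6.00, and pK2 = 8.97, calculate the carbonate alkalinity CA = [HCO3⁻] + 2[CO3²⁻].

CA = 5.62 mmol/kg

[CO2*] = KH · pCO2 = 10^(−1.38) × 1610×10^-6 = 6.712×10^-5 mol/kg
α₀ = 1/(1 + K1/[H⁺] + K1K2/[H⁺]²) = 1/(1 + 10^+1.86 + 10^+0.75) = 0.01265
DIC = [CO2*]/α₀ = 6.712×10^-5 / 0.01265 = 5.307 mmol/kg
CA = (α₁ + 2α₂)·DIC = (0.9162 + 2×0.07112) × 5.307 = 5.62 mmol/kg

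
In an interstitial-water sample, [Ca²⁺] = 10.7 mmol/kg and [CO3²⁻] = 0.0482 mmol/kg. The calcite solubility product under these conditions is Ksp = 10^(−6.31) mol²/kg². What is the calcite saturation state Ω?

Ω = 1.05

Ksp = 10^(−6.31) = 4.898×10^-7
Ω = [Ca²⁺][CO3²⁻]/Ksp = (10.7×10^-3)(0.0482×10^-3) / 4.898×10^-7 = 1.05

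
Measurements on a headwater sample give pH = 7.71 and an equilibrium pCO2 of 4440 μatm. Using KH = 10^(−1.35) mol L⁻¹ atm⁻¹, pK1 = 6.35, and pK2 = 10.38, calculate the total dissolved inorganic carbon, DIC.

DIC = 4.75 mmol/L

[CO2*] = KH · pCO2 = 10^(−1.35) × 4440×10^-6 = 1.983×10^-4 mol/L
α₀ = 1/(1 + K1/[H⁺] + K1K2/[H⁺]²) = 1/(1 + 10^+1.36 + 10^-1.31) = 0.04174
DIC = [CO2*]/α₀ = 1.983×10^-4 / 0.04174 = 4.75 mmol/L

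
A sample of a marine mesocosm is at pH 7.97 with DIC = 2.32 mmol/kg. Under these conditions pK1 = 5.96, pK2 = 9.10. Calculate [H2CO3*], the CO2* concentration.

α₀ = 1 / (1 + K1/[H⁺] + K1K2/[H⁺]²) = 1 / (1 + 10^+2.01 + 10^+0.88)
   = 1 / (1 + 102.33 + 7.5858) = 1/110.92 = 0.009016
[CO2*] = α₀ × DIC = 0.009016 × 2.32 = 0.0209 mmol/kg

[CO2*] = 0.0209 mmol/kg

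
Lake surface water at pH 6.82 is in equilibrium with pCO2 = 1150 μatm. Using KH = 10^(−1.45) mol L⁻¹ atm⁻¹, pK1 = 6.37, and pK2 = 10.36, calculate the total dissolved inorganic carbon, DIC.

DIC = 0.156 mmol/L

[CO2*] = KH · pCO2 = 10^(−1.45) × 1150×10^-6 = 4.080×10^-5 mol/L
α₀ = 1/(1 + K1/[H⁺] + K1K2/[H⁺]²) = 1/(1 + 10^+0.45 + 10^-3.09) = 0.2618
DIC = [CO2*]/α₀ = 4.080×10^-5 / 0.2618 = 0.156 mmol/L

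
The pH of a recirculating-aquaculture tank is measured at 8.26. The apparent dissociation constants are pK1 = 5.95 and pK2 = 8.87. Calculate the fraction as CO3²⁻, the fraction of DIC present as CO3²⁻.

α₂ = 0.196

α₂ = 1 / (1 + [H⁺]/K2 + [H⁺]²/(K1K2)) = 1 / (1 + 10^+0.61 + 10^-1.70)
   = 1 / (1 + 4.0738 + 0.019953) = 1/5.0938 = 0.1963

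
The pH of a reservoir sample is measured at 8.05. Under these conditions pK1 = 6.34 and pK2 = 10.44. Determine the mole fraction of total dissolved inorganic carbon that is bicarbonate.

α₁ = 1 / (1 + [H⁺]/K1 + K2/[H⁺]) = 1 / (1 + 10^-1.71 + 10^-2.39)
   = 1 / (1 + 0.019498 + 0.0040738) = 1/1.0236 = 0.9770

α₁ = 0.977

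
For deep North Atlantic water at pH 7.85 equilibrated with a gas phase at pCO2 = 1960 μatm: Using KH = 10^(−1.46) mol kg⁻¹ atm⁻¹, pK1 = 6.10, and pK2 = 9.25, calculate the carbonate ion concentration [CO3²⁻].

[CO3²⁻] = 0.152 mmol/kg

[CO2*] = KH · pCO2 = 10^(−1.46) × 1960×10^-6 = 6.796×10^-5 mol/kg
α₀ = 1/(1 + K1/[H⁺] + K1K2/[H⁺]²) = 1/(1 + 10^+1.75 + 10^+0.35) = 0.01681
DIC = [CO2*]/α₀ = 6.796×10^-5 / 0.01681 = 4.042 mmol/kg
[CO3²⁻] = α₂·DIC; α₂ = 0.03764, so [CO3²⁻] = 0.03764 × 4.042 = 0.152 mmol/kg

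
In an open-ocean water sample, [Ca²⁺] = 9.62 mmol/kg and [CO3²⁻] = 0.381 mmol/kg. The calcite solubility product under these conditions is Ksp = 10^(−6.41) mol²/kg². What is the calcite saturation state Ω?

Ksp = 10^(−6.41) = 3.890×10^-7
Ω = [Ca²⁺][CO3²⁻]/Ksp = (9.62×10^-3)(0.381×10^-3) / 3.890×10^-7 = 9.42

Ω = 9.42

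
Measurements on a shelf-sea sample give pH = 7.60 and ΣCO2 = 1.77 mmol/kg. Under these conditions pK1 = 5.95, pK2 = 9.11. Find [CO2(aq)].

α₀ = 1 / (1 + K1/[H⁺] + K1K2/[H⁺]²) = 1 / (1 + 10^+1.65 + 10^+0.14)
   = 1 / (1 + 44.668 + 1.3804) = 1/47.049 = 0.02125
[CO2*] = α₀ × DIC = 0.02125 × 1.77 = 0.0376 mmol/kg

[CO2*] = 0.0376 mmol/kg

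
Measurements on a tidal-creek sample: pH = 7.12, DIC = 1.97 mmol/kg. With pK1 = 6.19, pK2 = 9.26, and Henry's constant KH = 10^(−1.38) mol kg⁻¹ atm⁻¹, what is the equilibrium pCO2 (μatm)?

pCO2 = 4940 μatm

α₀ = 1 / (1 + K1/[H⁺] + K1K2/[H⁺]²) = 1 / (1 + 10^+0.93 + 10^-1.21)
   = 1 / (1 + 8.5114 + 0.061660) = 1/9.5730 = 0.1045
[CO2*] = α₀ × DIC = 0.1045 × 1.97 = 0.2058 mmol/kg
pCO2 = [CO2*]/KH = 2.058×10^-4 / 4.169×10^-2 = 4940 μatm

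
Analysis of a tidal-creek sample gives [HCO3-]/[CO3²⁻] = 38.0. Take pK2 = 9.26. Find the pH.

From K2 = [H⁺][CO3²⁻]/[HCO3-]:  pH = pK2 − log₁₀([HCO3-]/[CO3²⁻])
log₁₀(38.0) = +1.580
pH = 9.26 − (+1.580) = 7.68

pH = 7.68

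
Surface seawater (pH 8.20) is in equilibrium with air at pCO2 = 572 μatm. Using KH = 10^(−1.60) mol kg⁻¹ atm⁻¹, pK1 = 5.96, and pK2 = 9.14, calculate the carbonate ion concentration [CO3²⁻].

[CO3²⁻] = 0.287 mmol/kg

[CO2*] = KH · pCO2 = 10^(−1.60) × 572×10^-6 = 1.437×10^-5 mol/kg
α₀ = 1/(1 + K1/[H⁺] + K1K2/[H⁺]²) = 1/(1 + 10^+2.24 + 10^+1.30) = 0.005135
DIC = [CO2*]/α₀ = 1.437×10^-5 / 0.005135 = 2.798 mmol/kg
[CO3²⁻] = α₂·DIC; α₂ = 0.1025, so [CO3²⁻] = 0.1025 × 2.798 = 0.287 mmol/kg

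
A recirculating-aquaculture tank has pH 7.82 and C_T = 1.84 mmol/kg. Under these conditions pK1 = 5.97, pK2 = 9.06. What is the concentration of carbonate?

[CO3²⁻] = 0.0988 mmol/kg

α₂ = 1 / (1 + [H⁺]/K2 + [H⁺]²/(K1K2)) = 1 / (1 + 10^+1.24 + 10^-0.61)
   = 1 / (1 + 17.378 + 0.24547) = 1/18.623 = 0.05370
[CO3²⁻] = α₂ × DIC = 0.05370 × 1.84 = 0.0988 mmol/kg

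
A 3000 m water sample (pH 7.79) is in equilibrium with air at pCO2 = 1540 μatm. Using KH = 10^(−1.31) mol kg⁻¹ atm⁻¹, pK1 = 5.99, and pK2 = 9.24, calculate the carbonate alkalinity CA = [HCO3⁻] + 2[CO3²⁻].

CA = 5.10 mmol/kg

[CO2*] = KH · pCO2 = 10^(−1.31) × 1540×10^-6 = 7.543×10^-5 mol/kg
α₀ = 1/(1 + K1/[H⁺] + K1K2/[H⁺]²) = 1/(1 + 10^+1.80 + 10^+0.35) = 0.01508
DIC = [CO2*]/α₀ = 7.543×10^-5 / 0.01508 = 5.003 mmol/kg
CA = (α₁ + 2α₂)·DIC = (0.9512 + 2×0.03375) × 5.003 = 5.10 mmol/kg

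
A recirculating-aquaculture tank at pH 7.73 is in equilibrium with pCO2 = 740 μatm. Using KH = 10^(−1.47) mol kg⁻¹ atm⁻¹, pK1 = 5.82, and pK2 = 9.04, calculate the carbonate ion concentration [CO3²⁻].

[CO3²⁻] = 0.0998 mmol/kg

[CO2*] = KH · pCO2 = 10^(−1.47) × 740×10^-6 = 2.507×10^-5 mol/kg
α₀ = 1/(1 + K1/[H⁺] + K1K2/[H⁺]²) = 1/(1 + 10^+1.91 + 10^+0.60) = 0.01159
DIC = [CO2*]/α₀ = 2.507×10^-5 / 0.01159 = 2.163 mmol/kg
[CO3²⁻] = α₂·DIC; α₂ = 0.04615, so [CO3²⁻] = 0.04615 × 2.163 = 0.0998 mmol/kg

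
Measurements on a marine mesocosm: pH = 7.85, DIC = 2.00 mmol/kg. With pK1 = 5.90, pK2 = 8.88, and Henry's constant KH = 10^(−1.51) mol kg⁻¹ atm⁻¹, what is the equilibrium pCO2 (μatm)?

α₀ = 1 / (1 + K1/[H⁺] + K1K2/[H⁺]²) = 1 / (1 + 10^+1.95 + 10^+0.92)
   = 1 / (1 + 89.125 + 8.3176) = 1/98.443 = 0.01016
[CO2*] = α₀ × DIC = 0.01016 × 2.00 = 0.02032 mmol/kg
pCO2 = [CO2*]/KH = 2.032×10^-5 / 3.090×10^-2 = 657 μatm

pCO2 = 657 μatm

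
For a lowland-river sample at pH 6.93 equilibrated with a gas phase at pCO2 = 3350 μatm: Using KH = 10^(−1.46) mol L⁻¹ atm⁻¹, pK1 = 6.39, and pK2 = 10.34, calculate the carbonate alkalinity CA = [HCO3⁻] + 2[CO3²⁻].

[CO2*] = KH · pCO2 = 10^(−1.46) × 3350×10^-6 = 1.162×10^-4 mol/L
α₀ = 1/(1 + K1/[H⁺] + K1K2/[H⁺]²) = 1/(1 + 10^+0.54 + 10^-2.87) = 0.2238
DIC = [CO2*]/α₀ = 1.162×10^-4 / 0.2238 = 0.5191 mmol/L
CA = (α₁ + 2α₂)·DIC = (0.7759 + 2×0.0003019) × 0.5191 = 0.403 mmol/L

CA = 0.403 mmol/L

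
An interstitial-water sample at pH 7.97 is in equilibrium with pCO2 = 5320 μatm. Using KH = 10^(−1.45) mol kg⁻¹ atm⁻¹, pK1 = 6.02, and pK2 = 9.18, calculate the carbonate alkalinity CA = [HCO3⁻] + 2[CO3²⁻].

CA = 18.9 mmol/kg

[CO2*] = KH · pCO2 = 10^(−1.45) × 5320×10^-6 = 1.888×10^-4 mol/kg
α₀ = 1/(1 + K1/[H⁺] + K1K2/[H⁺]²) = 1/(1 + 10^+1.95 + 10^+0.74) = 0.01046
DIC = [CO2*]/α₀ = 1.888×10^-4 / 0.01046 = 18.05 mmol/kg
CA = (α₁ + 2α₂)·DIC = (0.9321 + 2×0.05747) × 18.05 = 18.9 mmol/kg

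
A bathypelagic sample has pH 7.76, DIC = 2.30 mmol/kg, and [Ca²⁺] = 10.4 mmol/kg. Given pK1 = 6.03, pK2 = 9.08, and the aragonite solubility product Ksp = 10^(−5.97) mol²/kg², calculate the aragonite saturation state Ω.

α₂ = 1 / (1 + [H⁺]/K2 + [H⁺]²/(K1K2)) = 1 / (1 + 10^+1.32 + 10^-0.41)
   = 1 / (1 + 20.893 + 0.38905) = 1/22.282 = 0.04488
[CO3²⁻] = α₂ × DIC = 0.04488 × 2.30 = 0.1032 mmol/kg
Ksp = 10^(−5.97) = 1.072×10^-6
Ω = [Ca²⁺][CO3²⁻]/Ksp = (10.4×10^-3)(1.032×10^-4) / 1.072×10^-6 = 1.00

Ω = 1.00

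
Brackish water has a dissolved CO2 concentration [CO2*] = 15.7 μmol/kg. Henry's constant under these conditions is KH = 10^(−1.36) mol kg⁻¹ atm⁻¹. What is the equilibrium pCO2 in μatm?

pCO2 = 360 μatm

KH = 10^(−1.36) = 4.365×10^-2 mol kg⁻¹ atm⁻¹
pCO2 = [CO2*]/KH = 15.7×10^-6 / 4.365×10^-2 = 3.60×10^-4 atm = 360 μatm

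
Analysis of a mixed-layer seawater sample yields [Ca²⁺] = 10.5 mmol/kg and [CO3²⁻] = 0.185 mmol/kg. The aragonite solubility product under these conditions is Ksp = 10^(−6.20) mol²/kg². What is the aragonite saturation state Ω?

Ksp = 10^(−6.20) = 6.310×10^-7
Ω = [Ca²⁺][CO3²⁻]/Ksp = (10.5×10^-3)(0.185×10^-3) / 6.310×10^-7 = 3.08

Ω = 3.08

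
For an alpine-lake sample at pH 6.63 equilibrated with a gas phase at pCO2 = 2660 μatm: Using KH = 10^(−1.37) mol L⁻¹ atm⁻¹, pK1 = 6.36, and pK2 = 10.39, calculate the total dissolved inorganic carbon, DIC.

[CO2*] = KH · pCO2 = 10^(−1.37) × 2660×10^-6 = 1.135×10^-4 mol/L
α₀ = 1/(1 + K1/[H⁺] + K1K2/[H⁺]²) = 1/(1 + 10^+0.27 + 10^-3.49) = 0.3494
DIC = [CO2*]/α₀ = 1.135×10^-4 / 0.3494 = 0.325 mmol/L

DIC = 0.325 mmol/L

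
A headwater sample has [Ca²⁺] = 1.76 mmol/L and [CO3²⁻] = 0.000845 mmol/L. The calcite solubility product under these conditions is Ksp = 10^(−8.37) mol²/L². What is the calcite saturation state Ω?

Ksp = 10^(−8.37) = 4.266×10^-9
Ω = [Ca²⁺][CO3²⁻]/Ksp = (1.76×10^-3)(0.000845×10^-3) / 4.266×10^-9 = 0.349

Ω = 0.349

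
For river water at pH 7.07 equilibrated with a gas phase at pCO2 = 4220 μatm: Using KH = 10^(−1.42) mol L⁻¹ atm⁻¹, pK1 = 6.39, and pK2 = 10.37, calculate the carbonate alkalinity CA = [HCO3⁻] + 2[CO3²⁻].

CA = 0.769 mmol/L

[CO2*] = KH · pCO2 = 10^(−1.42) × 4220×10^-6 = 1.604×10^-4 mol/L
α₀ = 1/(1 + K1/[H⁺] + K1K2/[H⁺]²) = 1/(1 + 10^+0.68 + 10^-2.62) = 0.1728
DIC = [CO2*]/α₀ = 1.604×10^-4 / 0.1728 = 0.9287 mmol/L
CA = (α₁ + 2α₂)·DIC = (0.8268 + 2×0.0004144) × 0.9287 = 0.769 mmol/L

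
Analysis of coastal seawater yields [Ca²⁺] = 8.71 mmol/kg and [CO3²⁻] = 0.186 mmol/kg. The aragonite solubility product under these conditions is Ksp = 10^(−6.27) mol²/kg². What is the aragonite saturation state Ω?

Ω = 3.02

Ksp = 10^(−6.27) = 5.370×10^-7
Ω = [Ca²⁺][CO3²⁻]/Ksp = (8.71×10^-3)(0.186×10^-3) / 5.370×10^-7 = 3.02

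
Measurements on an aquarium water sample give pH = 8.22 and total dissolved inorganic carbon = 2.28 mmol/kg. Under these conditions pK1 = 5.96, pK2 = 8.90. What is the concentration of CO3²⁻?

α₂ = 1 / (1 + [H⁺]/K2 + [H⁺]²/(K1K2)) = 1 / (1 + 10^+0.68 + 10^-1.58)
   = 1 / (1 + 4.7863 + 0.026303) = 1/5.8126 = 0.1720
[CO3²⁻] = α₂ × DIC = 0.1720 × 2.28 = 0.392 mmol/kg

[CO3²⁻] = 0.392 mmol/kg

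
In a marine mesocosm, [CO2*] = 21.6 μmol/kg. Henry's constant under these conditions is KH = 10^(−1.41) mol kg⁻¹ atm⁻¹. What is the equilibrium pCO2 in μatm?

pCO2 = 555 μatm

KH = 10^(−1.41) = 3.890×10^-2 mol kg⁻¹ atm⁻¹
pCO2 = [CO2*]/KH = 21.6×10^-6 / 3.890×10^-2 = 5.55×10^-4 atm = 555 μatm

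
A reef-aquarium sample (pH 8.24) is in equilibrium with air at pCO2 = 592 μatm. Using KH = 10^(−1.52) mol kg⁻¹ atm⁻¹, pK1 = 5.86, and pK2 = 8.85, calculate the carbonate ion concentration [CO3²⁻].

[CO3²⁻] = 1.05 mmol/kg

[CO2*] = KH · pCO2 = 10^(−1.52) × 592×10^-6 = 1.788×10^-5 mol/kg
α₀ = 1/(1 + K1/[H⁺] + K1K2/[H⁺]²) = 1/(1 + 10^+2.38 + 10^+1.77) = 0.003336
DIC = [CO2*]/α₀ = 1.788×10^-5 / 0.003336 = 5.359 mmol/kg
[CO3²⁻] = α₂·DIC; α₂ = 0.1964, so [CO3²⁻] = 0.1964 × 5.359 = 1.05 mmol/kg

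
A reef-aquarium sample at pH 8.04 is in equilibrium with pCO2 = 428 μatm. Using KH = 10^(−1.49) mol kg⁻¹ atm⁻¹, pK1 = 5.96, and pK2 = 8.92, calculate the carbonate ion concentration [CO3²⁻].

[CO3²⁻] = 0.220 mmol/kg

[CO2*] = KH · pCO2 = 10^(−1.49) × 428×10^-6 = 1.385×10^-5 mol/kg
α₀ = 1/(1 + K1/[H⁺] + K1K2/[H⁺]²) = 1/(1 + 10^+2.08 + 10^+1.20) = 0.007295
DIC = [CO2*]/α₀ = 1.385×10^-5 / 0.007295 = 1.898 mmol/kg
[CO3²⁻] = α₂·DIC; α₂ = 0.1156, so [CO3²⁻] = 0.1156 × 1.898 = 0.220 mmol/kg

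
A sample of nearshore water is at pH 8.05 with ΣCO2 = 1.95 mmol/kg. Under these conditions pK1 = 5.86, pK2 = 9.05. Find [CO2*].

α₀ = 1 / (1 + K1/[H⁺] + K1K2/[H⁺]²) = 1 / (1 + 10^+2.19 + 10^+1.19)
   = 1 / (1 + 154.88 + 15.488) = 1/171.37 = 0.005835
[CO2*] = α₀ × DIC = 0.005835 × 1.95 = 0.0114 mmol/kg = 11.4 μmol/kg

[CO2*] = 11.4 μmol/kg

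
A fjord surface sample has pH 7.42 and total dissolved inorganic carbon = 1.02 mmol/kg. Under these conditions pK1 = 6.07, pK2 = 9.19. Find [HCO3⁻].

[HCO3⁻] = 0.961 mmol/kg

α₁ = 1 / (1 + [H⁺]/K1 + K2/[H⁺]) = 1 / (1 + 10^-1.35 + 10^-1.77)
   = 1 / (1 + 0.044668 + 0.016982) = 1/1.0617 = 0.9419
[HCO3⁻] = α₁ × DIC = 0.9419 × 1.02 = 0.961 mmol/kg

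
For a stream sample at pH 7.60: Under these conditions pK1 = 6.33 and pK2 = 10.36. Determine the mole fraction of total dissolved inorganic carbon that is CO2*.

α₀ = 0.0509

α₀ = 1 / (1 + K1/[H⁺] + K1K2/[H⁺]²) = 1 / (1 + 10^+1.27 + 10^-1.49)
   = 1 / (1 + 18.621 + 0.032359) = 1/19.653 = 0.05088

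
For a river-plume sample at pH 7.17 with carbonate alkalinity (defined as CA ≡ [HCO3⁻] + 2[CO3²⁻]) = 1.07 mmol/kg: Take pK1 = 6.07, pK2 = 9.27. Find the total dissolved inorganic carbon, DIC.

CA = [HCO3⁻] + 2[CO3²⁻] = (α₁ + 2α₂)·DIC
At pH 7.17: [H⁺]/K1 = 10^-1.10 = 0.079433, K2/[H⁺] = 10^-2.10 = 0.0079433
α₁ = 1/(1 + 0.079433 + 0.0079433) = 1/1.0874 = 0.9196; α₂ = α₁·K2/[H⁺] = 0.007305
α₁ + 2α₂ = 0.9343
DIC = CA / (α₁ + 2α₂) = 1.07 / 0.9343 = 1.15 mmol/kg

DIC = 1.15 mmol/kg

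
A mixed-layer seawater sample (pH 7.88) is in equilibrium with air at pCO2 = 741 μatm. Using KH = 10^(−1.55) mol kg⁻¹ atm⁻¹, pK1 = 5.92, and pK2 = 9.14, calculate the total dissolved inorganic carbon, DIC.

DIC = 2.03 mmol/kg

[CO2*] = KH · pCO2 = 10^(−1.55) × 741×10^-6 = 2.088×10^-5 mol/kg
α₀ = 1/(1 + K1/[H⁺] + K1K2/[H⁺]²) = 1/(1 + 10^+1.96 + 10^+0.70) = 0.01029
DIC = [CO2*]/α₀ = 2.088×10^-5 / 0.01029 = 2.03 mmol/kg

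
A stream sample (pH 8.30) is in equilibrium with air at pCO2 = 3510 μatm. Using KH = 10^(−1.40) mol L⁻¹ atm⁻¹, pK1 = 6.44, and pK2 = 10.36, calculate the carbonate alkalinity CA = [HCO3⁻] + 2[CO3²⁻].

CA = 10.3 mmol/L

[CO2*] = KH · pCO2 = 10^(−1.40) × 3510×10^-6 = 1.397×10^-4 mol/L
α₀ = 1/(1 + K1/[H⁺] + K1K2/[H⁺]²) = 1/(1 + 10^+1.86 + 10^-0.20) = 0.01350
DIC = [CO2*]/α₀ = 1.397×10^-4 / 0.01350 = 10.35 mmol/L
CA = (α₁ + 2α₂)·DIC = (0.9780 + 2×0.008518) × 10.35 = 10.3 mmol/L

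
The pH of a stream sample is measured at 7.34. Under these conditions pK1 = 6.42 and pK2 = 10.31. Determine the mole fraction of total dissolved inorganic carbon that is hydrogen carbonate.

α₁ = 1 / (1 + [H⁺]/K1 + K2/[H⁺]) = 1 / (1 + 10^-0.92 + 10^-2.97)
   = 1 / (1 + 0.12023 + 0.0010715) = 1/1.1213 = 0.8918

α₁ = 0.892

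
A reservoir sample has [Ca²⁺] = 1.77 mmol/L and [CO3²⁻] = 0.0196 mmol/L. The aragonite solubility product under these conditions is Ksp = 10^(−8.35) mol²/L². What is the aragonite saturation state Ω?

Ksp = 10^(−8.35) = 4.467×10^-9
Ω = [Ca²⁺][CO3²⁻]/Ksp = (1.77×10^-3)(0.0196×10^-3) / 4.467×10^-9 = 7.77

Ω = 7.77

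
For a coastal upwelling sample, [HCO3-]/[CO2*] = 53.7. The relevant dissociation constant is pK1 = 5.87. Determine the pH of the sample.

pH = 7.60

From K1 = [H⁺][HCO3-]/[CO2*]:  pH = pK1 + log₁₀([HCO3-]/[CO2*])
log₁₀(53.7) = +1.730
pH = 5.87 + (+1.730) = 7.60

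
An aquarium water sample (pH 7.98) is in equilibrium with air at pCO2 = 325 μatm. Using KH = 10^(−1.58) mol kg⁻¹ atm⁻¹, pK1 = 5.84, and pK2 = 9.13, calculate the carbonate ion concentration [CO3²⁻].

[CO2*] = KH · pCO2 = 10^(−1.58) × 325×10^-6 = 8.548×10^-6 mol/kg
α₀ = 1/(1 + K1/[H⁺] + K1K2/[H⁺]²) = 1/(1 + 10^+2.14 + 10^+0.99) = 0.006720
DIC = [CO2*]/α₀ = 8.548×10^-6 / 0.006720 = 1.272 mmol/kg
[CO3²⁻] = α₂·DIC; α₂ = 0.06567, so [CO3²⁻] = 0.06567 × 1.272 = 0.0835 mmol/kg

[CO3²⁻] = 0.0835 mmol/kg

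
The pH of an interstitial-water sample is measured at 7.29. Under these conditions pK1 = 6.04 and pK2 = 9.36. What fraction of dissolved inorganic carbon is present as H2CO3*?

α₀ = 1 / (1 + K1/[H⁺] + K1K2/[H⁺]²) = 1 / (1 + 10^+1.25 + 10^-0.82)
   = 1 / (1 + 17.783 + 0.15136) = 1/18.934 = 0.05281

α₀ = 0.0528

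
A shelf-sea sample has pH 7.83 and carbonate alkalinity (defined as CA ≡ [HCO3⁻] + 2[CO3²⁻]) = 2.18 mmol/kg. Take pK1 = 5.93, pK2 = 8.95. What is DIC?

CA = [HCO3⁻] + 2[CO3²⁻] = (α₁ + 2α₂)·DIC
At pH 7.83: [H⁺]/K1 = 10^-1.90 = 0.012589, K2/[H⁺] = 10^-1.12 = 0.075858
α₁ = 1/(1 + 0.012589 + 0.075858) = 1/1.0884 = 0.9187; α₂ = α₁·K2/[H⁺] = 0.06969
α₁ + 2α₂ = 1.0581
DIC = CA / (α₁ + 2α₂) = 2.18 / 1.0581 = 2.06 mmol/kg

DIC = 2.06 mmol/kg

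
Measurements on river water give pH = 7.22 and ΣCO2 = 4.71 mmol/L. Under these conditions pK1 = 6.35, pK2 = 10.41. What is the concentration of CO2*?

α₀ = 1 / (1 + K1/[H⁺] + K1K2/[H⁺]²) = 1 / (1 + 10^+0.87 + 10^-2.32)
   = 1 / (1 + 7.4131 + 0.0047863) = 1/8.4179 = 0.1188
[CO2*] = α₀ × DIC = 0.1188 × 4.71 = 0.560 mmol/L

[CO2*] = 0.560 mmol/L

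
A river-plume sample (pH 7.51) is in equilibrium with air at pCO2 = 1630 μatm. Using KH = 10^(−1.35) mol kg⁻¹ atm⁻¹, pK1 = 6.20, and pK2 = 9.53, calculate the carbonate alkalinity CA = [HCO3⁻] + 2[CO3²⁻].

CA = 1.51 mmol/kg

[CO2*] = KH · pCO2 = 10^(−1.35) × 1630×10^-6 = 7.281×10^-5 mol/kg
α₀ = 1/(1 + K1/[H⁺] + K1K2/[H⁺]²) = 1/(1 + 10^+1.31 + 10^-0.71) = 0.04627
DIC = [CO2*]/α₀ = 7.281×10^-5 / 0.04627 = 1.574 mmol/kg
CA = (α₁ + 2α₂)·DIC = (0.9447 + 2×0.009022) × 1.574 = 1.51 mmol/kg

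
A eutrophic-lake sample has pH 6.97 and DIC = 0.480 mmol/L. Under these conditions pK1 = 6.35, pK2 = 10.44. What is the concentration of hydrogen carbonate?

α₁ = 1 / (1 + [H⁺]/K1 + K2/[H⁺]) = 1 / (1 + 10^-0.62 + 10^-3.47)
   = 1 / (1 + 0.23988 + 0.00033884) = 1/1.2402 = 0.8063
[HCO3⁻] = α₁ × DIC = 0.8063 × 0.480 = 0.387 mmol/L

[HCO3⁻] = 0.387 mmol/L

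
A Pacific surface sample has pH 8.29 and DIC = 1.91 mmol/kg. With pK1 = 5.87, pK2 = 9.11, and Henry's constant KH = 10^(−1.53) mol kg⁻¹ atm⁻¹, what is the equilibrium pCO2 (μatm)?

pCO2 = 213 μatm

α₀ = 1 / (1 + K1/[H⁺] + K1K2/[H⁺]²) = 1 / (1 + 10^+2.42 + 10^+1.60)
   = 1 / (1 + 263.03 + 39.811) = 1/303.84 = 0.003291
[CO2*] = α₀ × DIC = 0.003291 × 1.91 = 0.006286 mmol/kg = 6.286 μmol/kg
pCO2 = [CO2*]/KH = 6.286×10^-6 / 2.951×10^-2 = 213 μatm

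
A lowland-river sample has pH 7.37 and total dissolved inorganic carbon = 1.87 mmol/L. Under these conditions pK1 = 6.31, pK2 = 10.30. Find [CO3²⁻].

α₂ = 1 / (1 + [H⁺]/K2 + [H⁺]²/(K1K2)) = 1 / (1 + 10^+2.93 + 10^+1.87)
   = 1 / (1 + 851.14 + 74.131) = 1/926.27 = 0.001080
[CO3²⁻] = α₂ × DIC = 0.001080 × 1.87 = 0.00202 mmol/L = 2.02 μmol/L

[CO3²⁻] = 2.02 μmol/L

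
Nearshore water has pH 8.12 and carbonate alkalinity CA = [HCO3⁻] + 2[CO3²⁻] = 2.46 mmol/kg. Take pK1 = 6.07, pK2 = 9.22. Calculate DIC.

DIC = 2.31 mmol/kg

CA = [HCO3⁻] + 2[CO3²⁻] = (α₁ + 2α₂)·DIC
At pH 8.12: [H⁺]/K1 = 10^-2.05 = 0.0089125, K2/[H⁺] = 10^-1.10 = 0.079433
α₁ = 1/(1 + 0.0089125 + 0.079433) = 1/1.0883 = 0.9188; α₂ = α₁·K2/[H⁺] = 0.07298
α₁ + 2α₂ = 1.0648
DIC = CA / (α₁ + 2α₂) = 2.46 / 1.0648 = 2.31 mmol/kg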